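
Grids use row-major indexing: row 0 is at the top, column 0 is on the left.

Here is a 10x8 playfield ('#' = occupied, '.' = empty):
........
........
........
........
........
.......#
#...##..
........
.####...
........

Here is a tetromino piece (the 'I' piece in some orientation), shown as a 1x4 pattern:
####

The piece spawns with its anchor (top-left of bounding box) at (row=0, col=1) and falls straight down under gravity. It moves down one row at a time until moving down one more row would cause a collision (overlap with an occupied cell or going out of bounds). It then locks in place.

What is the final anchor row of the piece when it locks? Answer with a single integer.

Spawn at (row=0, col=1). Try each row:
  row 0: fits
  row 1: fits
  row 2: fits
  row 3: fits
  row 4: fits
  row 5: fits
  row 6: blocked -> lock at row 5

Answer: 5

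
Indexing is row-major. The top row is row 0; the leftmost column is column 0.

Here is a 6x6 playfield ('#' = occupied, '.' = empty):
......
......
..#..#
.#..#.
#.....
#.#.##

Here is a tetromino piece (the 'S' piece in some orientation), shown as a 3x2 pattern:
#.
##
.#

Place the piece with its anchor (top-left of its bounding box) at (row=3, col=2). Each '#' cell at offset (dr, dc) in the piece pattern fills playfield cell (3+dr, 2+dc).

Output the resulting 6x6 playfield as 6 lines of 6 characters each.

Answer: ......
......
..#..#
.##.#.
#.##..
#.####

Derivation:
Fill (3+0,2+0) = (3,2)
Fill (3+1,2+0) = (4,2)
Fill (3+1,2+1) = (4,3)
Fill (3+2,2+1) = (5,3)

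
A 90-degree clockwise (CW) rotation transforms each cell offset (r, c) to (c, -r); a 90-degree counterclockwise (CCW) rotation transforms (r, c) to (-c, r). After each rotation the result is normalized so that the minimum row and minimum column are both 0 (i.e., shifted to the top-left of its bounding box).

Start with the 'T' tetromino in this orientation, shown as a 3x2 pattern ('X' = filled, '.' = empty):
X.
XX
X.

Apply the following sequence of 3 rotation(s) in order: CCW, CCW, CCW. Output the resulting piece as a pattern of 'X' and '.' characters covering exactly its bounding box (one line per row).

Answer: XXX
.X.

Derivation:
Start:
X.
XX
X.
After rotation 1 (CCW):
.X.
XXX
After rotation 2 (CCW):
.X
XX
.X
After rotation 3 (CCW):
XXX
.X.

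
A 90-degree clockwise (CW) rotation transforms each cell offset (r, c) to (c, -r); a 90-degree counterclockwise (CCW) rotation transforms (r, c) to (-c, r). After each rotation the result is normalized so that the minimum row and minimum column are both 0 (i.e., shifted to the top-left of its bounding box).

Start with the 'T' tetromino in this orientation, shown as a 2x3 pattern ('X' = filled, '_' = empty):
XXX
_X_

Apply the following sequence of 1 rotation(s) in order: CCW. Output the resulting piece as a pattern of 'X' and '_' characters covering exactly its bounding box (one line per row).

Start:
XXX
_X_
After rotation 1 (CCW):
X_
XX
X_

Answer: X_
XX
X_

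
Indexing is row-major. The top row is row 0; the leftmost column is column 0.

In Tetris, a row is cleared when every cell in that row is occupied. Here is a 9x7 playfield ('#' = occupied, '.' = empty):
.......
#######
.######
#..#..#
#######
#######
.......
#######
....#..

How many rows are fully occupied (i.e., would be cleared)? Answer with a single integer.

Check each row:
  row 0: 7 empty cells -> not full
  row 1: 0 empty cells -> FULL (clear)
  row 2: 1 empty cell -> not full
  row 3: 4 empty cells -> not full
  row 4: 0 empty cells -> FULL (clear)
  row 5: 0 empty cells -> FULL (clear)
  row 6: 7 empty cells -> not full
  row 7: 0 empty cells -> FULL (clear)
  row 8: 6 empty cells -> not full
Total rows cleared: 4

Answer: 4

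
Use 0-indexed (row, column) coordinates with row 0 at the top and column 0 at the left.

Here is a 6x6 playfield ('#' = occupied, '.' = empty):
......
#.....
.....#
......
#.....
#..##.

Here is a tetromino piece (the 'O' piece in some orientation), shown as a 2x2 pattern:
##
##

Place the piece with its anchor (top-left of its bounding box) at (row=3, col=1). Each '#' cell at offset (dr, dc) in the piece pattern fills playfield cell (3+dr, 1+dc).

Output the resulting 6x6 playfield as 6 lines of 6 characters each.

Answer: ......
#.....
.....#
.##...
###...
#..##.

Derivation:
Fill (3+0,1+0) = (3,1)
Fill (3+0,1+1) = (3,2)
Fill (3+1,1+0) = (4,1)
Fill (3+1,1+1) = (4,2)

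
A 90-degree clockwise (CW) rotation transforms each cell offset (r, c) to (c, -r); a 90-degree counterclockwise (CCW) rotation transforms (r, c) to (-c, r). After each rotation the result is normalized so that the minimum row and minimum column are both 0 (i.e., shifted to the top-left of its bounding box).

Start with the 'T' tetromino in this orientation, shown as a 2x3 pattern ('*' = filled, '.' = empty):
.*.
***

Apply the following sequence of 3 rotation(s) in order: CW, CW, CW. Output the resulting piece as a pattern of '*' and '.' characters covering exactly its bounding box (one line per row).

Answer: .*
**
.*

Derivation:
Start:
.*.
***
After rotation 1 (CW):
*.
**
*.
After rotation 2 (CW):
***
.*.
After rotation 3 (CW):
.*
**
.*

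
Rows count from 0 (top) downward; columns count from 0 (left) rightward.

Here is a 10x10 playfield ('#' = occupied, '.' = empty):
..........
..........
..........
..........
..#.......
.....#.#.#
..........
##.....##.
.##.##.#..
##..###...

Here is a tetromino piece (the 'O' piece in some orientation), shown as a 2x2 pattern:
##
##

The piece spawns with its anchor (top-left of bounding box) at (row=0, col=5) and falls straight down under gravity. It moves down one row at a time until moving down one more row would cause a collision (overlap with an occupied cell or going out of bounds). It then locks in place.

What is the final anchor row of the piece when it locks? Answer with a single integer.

Spawn at (row=0, col=5). Try each row:
  row 0: fits
  row 1: fits
  row 2: fits
  row 3: fits
  row 4: blocked -> lock at row 3

Answer: 3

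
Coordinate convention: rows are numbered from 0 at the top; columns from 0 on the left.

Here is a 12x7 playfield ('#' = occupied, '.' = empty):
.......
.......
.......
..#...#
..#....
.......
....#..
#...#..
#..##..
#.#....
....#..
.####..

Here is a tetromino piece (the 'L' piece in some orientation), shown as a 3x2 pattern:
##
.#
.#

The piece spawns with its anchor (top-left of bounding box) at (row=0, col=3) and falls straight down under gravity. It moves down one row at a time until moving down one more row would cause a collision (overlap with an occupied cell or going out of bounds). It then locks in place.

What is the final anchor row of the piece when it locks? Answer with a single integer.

Answer: 3

Derivation:
Spawn at (row=0, col=3). Try each row:
  row 0: fits
  row 1: fits
  row 2: fits
  row 3: fits
  row 4: blocked -> lock at row 3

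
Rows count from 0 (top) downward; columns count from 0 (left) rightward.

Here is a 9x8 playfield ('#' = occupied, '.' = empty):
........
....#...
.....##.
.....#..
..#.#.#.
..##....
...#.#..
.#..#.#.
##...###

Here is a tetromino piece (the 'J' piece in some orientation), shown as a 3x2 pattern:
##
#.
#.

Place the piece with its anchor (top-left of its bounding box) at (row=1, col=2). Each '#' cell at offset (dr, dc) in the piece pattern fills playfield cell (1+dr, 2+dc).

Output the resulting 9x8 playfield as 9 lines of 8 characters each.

Fill (1+0,2+0) = (1,2)
Fill (1+0,2+1) = (1,3)
Fill (1+1,2+0) = (2,2)
Fill (1+2,2+0) = (3,2)

Answer: ........
..###...
..#..##.
..#..#..
..#.#.#.
..##....
...#.#..
.#..#.#.
##...###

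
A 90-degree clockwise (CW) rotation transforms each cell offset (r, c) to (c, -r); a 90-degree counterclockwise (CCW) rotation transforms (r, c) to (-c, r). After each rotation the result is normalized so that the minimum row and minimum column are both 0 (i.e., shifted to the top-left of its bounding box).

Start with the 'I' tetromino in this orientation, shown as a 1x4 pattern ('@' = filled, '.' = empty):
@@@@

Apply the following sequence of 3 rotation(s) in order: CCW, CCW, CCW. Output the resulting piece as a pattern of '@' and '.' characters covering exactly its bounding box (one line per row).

Answer: @
@
@
@

Derivation:
Start:
@@@@
After rotation 1 (CCW):
@
@
@
@
After rotation 2 (CCW):
@@@@
After rotation 3 (CCW):
@
@
@
@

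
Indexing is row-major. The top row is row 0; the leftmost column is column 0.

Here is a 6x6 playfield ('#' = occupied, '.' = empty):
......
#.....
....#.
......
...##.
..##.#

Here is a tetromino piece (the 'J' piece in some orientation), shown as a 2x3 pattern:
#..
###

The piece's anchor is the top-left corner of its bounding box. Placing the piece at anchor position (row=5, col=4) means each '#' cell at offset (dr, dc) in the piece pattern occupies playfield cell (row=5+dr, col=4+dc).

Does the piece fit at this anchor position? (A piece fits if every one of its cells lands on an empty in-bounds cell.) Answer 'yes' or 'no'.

Check each piece cell at anchor (5, 4):
  offset (0,0) -> (5,4): empty -> OK
  offset (1,0) -> (6,4): out of bounds -> FAIL
  offset (1,1) -> (6,5): out of bounds -> FAIL
  offset (1,2) -> (6,6): out of bounds -> FAIL
All cells valid: no

Answer: no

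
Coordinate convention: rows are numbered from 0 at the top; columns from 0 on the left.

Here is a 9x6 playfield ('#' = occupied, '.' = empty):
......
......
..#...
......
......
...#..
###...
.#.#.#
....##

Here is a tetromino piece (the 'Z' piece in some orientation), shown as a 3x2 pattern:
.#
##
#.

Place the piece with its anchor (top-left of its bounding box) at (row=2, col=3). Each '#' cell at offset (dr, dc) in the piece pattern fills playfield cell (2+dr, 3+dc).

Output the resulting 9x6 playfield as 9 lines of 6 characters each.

Fill (2+0,3+1) = (2,4)
Fill (2+1,3+0) = (3,3)
Fill (2+1,3+1) = (3,4)
Fill (2+2,3+0) = (4,3)

Answer: ......
......
..#.#.
...##.
...#..
...#..
###...
.#.#.#
....##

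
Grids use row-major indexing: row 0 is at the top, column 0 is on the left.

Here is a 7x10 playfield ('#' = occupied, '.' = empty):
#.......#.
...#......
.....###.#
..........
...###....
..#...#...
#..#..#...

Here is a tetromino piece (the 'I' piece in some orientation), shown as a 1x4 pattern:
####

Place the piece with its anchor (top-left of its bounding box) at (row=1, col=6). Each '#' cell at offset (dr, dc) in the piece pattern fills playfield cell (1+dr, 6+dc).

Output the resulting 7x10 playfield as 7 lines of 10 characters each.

Fill (1+0,6+0) = (1,6)
Fill (1+0,6+1) = (1,7)
Fill (1+0,6+2) = (1,8)
Fill (1+0,6+3) = (1,9)

Answer: #.......#.
...#..####
.....###.#
..........
...###....
..#...#...
#..#..#...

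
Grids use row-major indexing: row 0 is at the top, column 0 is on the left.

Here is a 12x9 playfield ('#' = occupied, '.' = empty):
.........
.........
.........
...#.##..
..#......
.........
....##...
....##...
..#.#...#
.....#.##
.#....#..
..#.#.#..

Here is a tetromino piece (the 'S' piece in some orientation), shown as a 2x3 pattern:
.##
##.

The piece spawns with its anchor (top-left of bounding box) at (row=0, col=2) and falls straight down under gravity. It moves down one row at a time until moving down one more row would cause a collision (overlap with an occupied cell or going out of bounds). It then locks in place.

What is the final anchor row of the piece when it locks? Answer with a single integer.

Answer: 1

Derivation:
Spawn at (row=0, col=2). Try each row:
  row 0: fits
  row 1: fits
  row 2: blocked -> lock at row 1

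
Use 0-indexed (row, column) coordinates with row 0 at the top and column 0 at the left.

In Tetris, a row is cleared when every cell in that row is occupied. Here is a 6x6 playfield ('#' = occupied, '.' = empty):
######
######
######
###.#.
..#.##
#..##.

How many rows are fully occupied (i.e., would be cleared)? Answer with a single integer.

Check each row:
  row 0: 0 empty cells -> FULL (clear)
  row 1: 0 empty cells -> FULL (clear)
  row 2: 0 empty cells -> FULL (clear)
  row 3: 2 empty cells -> not full
  row 4: 3 empty cells -> not full
  row 5: 3 empty cells -> not full
Total rows cleared: 3

Answer: 3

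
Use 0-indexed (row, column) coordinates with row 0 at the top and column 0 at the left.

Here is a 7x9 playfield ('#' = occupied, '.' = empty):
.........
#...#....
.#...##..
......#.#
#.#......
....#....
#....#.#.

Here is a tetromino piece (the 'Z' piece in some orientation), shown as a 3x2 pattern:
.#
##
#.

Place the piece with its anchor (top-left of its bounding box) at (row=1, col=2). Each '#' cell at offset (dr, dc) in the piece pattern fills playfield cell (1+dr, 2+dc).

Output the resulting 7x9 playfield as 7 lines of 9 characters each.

Fill (1+0,2+1) = (1,3)
Fill (1+1,2+0) = (2,2)
Fill (1+1,2+1) = (2,3)
Fill (1+2,2+0) = (3,2)

Answer: .........
#..##....
.###.##..
..#...#.#
#.#......
....#....
#....#.#.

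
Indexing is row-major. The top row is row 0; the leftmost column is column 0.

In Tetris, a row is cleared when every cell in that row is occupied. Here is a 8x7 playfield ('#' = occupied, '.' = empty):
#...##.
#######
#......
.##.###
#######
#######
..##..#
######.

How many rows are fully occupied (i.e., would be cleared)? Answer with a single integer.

Check each row:
  row 0: 4 empty cells -> not full
  row 1: 0 empty cells -> FULL (clear)
  row 2: 6 empty cells -> not full
  row 3: 2 empty cells -> not full
  row 4: 0 empty cells -> FULL (clear)
  row 5: 0 empty cells -> FULL (clear)
  row 6: 4 empty cells -> not full
  row 7: 1 empty cell -> not full
Total rows cleared: 3

Answer: 3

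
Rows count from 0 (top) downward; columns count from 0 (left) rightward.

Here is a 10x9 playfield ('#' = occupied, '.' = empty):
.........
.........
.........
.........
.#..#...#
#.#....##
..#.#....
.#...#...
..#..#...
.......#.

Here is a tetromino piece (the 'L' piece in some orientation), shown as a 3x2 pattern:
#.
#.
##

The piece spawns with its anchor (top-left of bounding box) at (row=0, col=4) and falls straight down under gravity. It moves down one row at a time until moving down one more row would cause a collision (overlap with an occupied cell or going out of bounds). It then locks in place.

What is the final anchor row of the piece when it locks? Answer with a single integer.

Answer: 1

Derivation:
Spawn at (row=0, col=4). Try each row:
  row 0: fits
  row 1: fits
  row 2: blocked -> lock at row 1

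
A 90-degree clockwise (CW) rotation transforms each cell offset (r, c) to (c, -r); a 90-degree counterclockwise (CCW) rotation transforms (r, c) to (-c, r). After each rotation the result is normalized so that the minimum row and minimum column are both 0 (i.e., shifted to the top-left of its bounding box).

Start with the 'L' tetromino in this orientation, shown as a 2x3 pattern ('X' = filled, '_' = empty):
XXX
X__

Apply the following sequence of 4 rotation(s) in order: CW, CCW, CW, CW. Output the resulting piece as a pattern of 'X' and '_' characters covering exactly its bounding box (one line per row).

Start:
XXX
X__
After rotation 1 (CW):
XX
_X
_X
After rotation 2 (CCW):
XXX
X__
After rotation 3 (CW):
XX
_X
_X
After rotation 4 (CW):
__X
XXX

Answer: __X
XXX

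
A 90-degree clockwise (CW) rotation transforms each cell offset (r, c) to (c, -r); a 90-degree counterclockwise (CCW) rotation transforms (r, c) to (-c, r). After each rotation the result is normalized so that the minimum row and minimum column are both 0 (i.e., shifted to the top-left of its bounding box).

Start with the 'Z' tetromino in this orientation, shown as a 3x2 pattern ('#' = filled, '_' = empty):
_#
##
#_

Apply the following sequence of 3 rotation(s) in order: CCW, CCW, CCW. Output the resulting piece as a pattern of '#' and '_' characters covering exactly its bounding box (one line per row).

Answer: ##_
_##

Derivation:
Start:
_#
##
#_
After rotation 1 (CCW):
##_
_##
After rotation 2 (CCW):
_#
##
#_
After rotation 3 (CCW):
##_
_##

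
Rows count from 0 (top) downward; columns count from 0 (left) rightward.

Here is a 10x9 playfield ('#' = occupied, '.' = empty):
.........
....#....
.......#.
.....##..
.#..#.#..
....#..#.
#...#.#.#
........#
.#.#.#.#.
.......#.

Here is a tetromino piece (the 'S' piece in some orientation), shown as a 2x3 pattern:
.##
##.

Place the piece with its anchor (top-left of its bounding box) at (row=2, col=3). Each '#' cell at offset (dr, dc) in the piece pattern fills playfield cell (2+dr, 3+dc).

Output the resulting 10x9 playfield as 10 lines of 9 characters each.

Answer: .........
....#....
....##.#.
...####..
.#..#.#..
....#..#.
#...#.#.#
........#
.#.#.#.#.
.......#.

Derivation:
Fill (2+0,3+1) = (2,4)
Fill (2+0,3+2) = (2,5)
Fill (2+1,3+0) = (3,3)
Fill (2+1,3+1) = (3,4)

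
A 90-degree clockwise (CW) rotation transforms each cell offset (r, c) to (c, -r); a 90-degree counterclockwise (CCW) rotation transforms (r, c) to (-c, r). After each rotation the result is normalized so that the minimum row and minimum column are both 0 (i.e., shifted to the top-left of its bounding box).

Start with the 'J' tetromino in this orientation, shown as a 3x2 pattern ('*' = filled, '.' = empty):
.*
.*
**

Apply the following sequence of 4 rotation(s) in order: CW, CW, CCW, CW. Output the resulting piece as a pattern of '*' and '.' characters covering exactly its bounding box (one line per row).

Answer: **
*.
*.

Derivation:
Start:
.*
.*
**
After rotation 1 (CW):
*..
***
After rotation 2 (CW):
**
*.
*.
After rotation 3 (CCW):
*..
***
After rotation 4 (CW):
**
*.
*.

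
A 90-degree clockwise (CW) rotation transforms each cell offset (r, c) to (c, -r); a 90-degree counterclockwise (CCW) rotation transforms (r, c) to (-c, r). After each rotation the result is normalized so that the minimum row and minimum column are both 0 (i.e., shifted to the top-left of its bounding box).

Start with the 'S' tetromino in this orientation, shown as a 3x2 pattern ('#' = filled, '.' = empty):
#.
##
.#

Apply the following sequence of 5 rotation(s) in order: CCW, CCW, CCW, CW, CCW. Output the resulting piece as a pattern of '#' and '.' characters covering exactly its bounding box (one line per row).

Start:
#.
##
.#
After rotation 1 (CCW):
.##
##.
After rotation 2 (CCW):
#.
##
.#
After rotation 3 (CCW):
.##
##.
After rotation 4 (CW):
#.
##
.#
After rotation 5 (CCW):
.##
##.

Answer: .##
##.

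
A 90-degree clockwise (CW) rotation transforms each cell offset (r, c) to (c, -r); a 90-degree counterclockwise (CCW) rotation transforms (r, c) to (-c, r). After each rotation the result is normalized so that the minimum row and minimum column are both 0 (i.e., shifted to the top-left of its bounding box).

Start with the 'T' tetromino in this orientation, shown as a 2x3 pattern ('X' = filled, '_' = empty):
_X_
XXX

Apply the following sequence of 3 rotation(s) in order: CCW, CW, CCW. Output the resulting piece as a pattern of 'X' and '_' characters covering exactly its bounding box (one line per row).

Answer: _X
XX
_X

Derivation:
Start:
_X_
XXX
After rotation 1 (CCW):
_X
XX
_X
After rotation 2 (CW):
_X_
XXX
After rotation 3 (CCW):
_X
XX
_X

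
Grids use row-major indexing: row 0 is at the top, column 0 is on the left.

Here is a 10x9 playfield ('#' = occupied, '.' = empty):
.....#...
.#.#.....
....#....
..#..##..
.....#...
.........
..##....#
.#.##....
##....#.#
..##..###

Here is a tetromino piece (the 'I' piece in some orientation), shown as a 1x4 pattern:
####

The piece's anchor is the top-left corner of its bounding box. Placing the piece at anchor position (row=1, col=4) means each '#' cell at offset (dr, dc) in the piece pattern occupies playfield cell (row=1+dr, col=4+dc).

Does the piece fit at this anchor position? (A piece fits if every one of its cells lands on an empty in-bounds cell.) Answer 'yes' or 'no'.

Answer: yes

Derivation:
Check each piece cell at anchor (1, 4):
  offset (0,0) -> (1,4): empty -> OK
  offset (0,1) -> (1,5): empty -> OK
  offset (0,2) -> (1,6): empty -> OK
  offset (0,3) -> (1,7): empty -> OK
All cells valid: yes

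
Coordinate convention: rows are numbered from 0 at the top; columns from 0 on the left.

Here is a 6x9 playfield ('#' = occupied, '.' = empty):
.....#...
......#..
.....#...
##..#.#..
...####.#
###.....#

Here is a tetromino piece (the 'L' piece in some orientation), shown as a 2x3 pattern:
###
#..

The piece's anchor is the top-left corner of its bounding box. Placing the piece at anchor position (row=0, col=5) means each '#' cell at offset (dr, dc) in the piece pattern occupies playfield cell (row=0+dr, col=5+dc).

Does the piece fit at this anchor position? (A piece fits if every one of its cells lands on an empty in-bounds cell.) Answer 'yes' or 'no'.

Answer: no

Derivation:
Check each piece cell at anchor (0, 5):
  offset (0,0) -> (0,5): occupied ('#') -> FAIL
  offset (0,1) -> (0,6): empty -> OK
  offset (0,2) -> (0,7): empty -> OK
  offset (1,0) -> (1,5): empty -> OK
All cells valid: no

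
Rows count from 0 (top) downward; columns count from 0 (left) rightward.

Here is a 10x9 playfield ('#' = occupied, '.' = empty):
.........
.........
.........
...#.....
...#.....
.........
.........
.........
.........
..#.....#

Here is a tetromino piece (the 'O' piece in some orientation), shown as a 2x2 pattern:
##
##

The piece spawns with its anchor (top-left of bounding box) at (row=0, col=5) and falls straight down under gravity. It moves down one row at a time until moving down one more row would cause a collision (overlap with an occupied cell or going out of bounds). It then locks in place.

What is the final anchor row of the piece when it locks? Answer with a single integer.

Spawn at (row=0, col=5). Try each row:
  row 0: fits
  row 1: fits
  row 2: fits
  row 3: fits
  row 4: fits
  row 5: fits
  row 6: fits
  row 7: fits
  row 8: fits
  row 9: blocked -> lock at row 8

Answer: 8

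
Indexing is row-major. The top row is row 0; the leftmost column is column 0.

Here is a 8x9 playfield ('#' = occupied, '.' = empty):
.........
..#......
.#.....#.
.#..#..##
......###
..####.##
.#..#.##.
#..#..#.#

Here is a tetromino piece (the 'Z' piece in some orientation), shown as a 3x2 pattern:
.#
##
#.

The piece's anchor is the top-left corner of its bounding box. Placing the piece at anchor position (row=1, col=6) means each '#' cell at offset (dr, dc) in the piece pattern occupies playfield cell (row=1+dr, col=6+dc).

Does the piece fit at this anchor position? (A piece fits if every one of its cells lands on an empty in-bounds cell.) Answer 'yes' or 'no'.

Answer: no

Derivation:
Check each piece cell at anchor (1, 6):
  offset (0,1) -> (1,7): empty -> OK
  offset (1,0) -> (2,6): empty -> OK
  offset (1,1) -> (2,7): occupied ('#') -> FAIL
  offset (2,0) -> (3,6): empty -> OK
All cells valid: no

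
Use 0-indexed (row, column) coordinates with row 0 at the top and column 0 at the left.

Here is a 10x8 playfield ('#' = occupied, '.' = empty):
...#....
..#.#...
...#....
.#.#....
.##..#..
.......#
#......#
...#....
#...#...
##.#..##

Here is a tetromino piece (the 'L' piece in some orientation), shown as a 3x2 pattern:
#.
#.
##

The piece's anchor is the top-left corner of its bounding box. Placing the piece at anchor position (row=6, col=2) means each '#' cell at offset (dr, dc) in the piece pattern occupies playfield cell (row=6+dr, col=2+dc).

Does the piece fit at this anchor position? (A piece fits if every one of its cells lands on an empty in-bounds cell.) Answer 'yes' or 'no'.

Answer: yes

Derivation:
Check each piece cell at anchor (6, 2):
  offset (0,0) -> (6,2): empty -> OK
  offset (1,0) -> (7,2): empty -> OK
  offset (2,0) -> (8,2): empty -> OK
  offset (2,1) -> (8,3): empty -> OK
All cells valid: yes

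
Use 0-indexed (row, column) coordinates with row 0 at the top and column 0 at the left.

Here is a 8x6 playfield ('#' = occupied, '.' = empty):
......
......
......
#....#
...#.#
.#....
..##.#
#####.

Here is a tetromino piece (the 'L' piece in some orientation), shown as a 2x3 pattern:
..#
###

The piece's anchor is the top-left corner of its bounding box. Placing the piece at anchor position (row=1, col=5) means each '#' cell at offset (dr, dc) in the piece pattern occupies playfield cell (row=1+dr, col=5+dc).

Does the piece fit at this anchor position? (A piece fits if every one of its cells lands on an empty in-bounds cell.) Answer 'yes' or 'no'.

Answer: no

Derivation:
Check each piece cell at anchor (1, 5):
  offset (0,2) -> (1,7): out of bounds -> FAIL
  offset (1,0) -> (2,5): empty -> OK
  offset (1,1) -> (2,6): out of bounds -> FAIL
  offset (1,2) -> (2,7): out of bounds -> FAIL
All cells valid: no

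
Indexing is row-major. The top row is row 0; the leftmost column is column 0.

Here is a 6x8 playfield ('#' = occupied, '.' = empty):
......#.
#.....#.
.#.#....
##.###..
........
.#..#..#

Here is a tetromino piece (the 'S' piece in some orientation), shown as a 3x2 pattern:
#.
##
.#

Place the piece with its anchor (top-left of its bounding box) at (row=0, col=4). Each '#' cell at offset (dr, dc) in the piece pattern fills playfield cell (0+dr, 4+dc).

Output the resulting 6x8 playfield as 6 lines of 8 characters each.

Answer: ....#.#.
#...###.
.#.#.#..
##.###..
........
.#..#..#

Derivation:
Fill (0+0,4+0) = (0,4)
Fill (0+1,4+0) = (1,4)
Fill (0+1,4+1) = (1,5)
Fill (0+2,4+1) = (2,5)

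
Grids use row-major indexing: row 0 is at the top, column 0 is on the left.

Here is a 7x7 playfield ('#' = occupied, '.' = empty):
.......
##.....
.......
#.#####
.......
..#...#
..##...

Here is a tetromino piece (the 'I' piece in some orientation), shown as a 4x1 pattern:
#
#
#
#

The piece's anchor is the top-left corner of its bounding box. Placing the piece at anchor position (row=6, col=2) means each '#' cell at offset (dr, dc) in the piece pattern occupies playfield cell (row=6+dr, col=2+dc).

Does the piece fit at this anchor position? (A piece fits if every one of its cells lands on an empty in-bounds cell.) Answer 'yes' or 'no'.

Check each piece cell at anchor (6, 2):
  offset (0,0) -> (6,2): occupied ('#') -> FAIL
  offset (1,0) -> (7,2): out of bounds -> FAIL
  offset (2,0) -> (8,2): out of bounds -> FAIL
  offset (3,0) -> (9,2): out of bounds -> FAIL
All cells valid: no

Answer: no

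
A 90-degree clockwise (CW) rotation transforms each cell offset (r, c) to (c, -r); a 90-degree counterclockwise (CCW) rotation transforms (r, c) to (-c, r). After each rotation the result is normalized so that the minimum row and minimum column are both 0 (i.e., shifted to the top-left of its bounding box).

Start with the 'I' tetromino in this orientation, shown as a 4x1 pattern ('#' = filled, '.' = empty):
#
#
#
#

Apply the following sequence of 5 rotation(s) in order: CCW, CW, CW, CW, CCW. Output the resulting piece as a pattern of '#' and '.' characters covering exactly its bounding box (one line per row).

Start:
#
#
#
#
After rotation 1 (CCW):
####
After rotation 2 (CW):
#
#
#
#
After rotation 3 (CW):
####
After rotation 4 (CW):
#
#
#
#
After rotation 5 (CCW):
####

Answer: ####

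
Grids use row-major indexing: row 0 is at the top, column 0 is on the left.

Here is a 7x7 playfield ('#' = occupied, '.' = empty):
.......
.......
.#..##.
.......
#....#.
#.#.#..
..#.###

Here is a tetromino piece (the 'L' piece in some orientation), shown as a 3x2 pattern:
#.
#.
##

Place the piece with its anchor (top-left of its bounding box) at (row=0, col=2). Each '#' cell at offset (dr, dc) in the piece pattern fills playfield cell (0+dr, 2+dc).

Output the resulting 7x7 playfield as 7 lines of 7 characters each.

Answer: ..#....
..#....
.#####.
.......
#....#.
#.#.#..
..#.###

Derivation:
Fill (0+0,2+0) = (0,2)
Fill (0+1,2+0) = (1,2)
Fill (0+2,2+0) = (2,2)
Fill (0+2,2+1) = (2,3)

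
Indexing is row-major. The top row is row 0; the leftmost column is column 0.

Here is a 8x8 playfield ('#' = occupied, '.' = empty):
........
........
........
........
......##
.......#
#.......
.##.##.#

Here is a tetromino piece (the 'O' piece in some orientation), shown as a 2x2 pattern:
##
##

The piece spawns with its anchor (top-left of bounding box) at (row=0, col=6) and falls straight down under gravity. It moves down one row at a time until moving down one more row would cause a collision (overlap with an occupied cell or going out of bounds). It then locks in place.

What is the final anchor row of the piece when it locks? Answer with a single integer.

Answer: 2

Derivation:
Spawn at (row=0, col=6). Try each row:
  row 0: fits
  row 1: fits
  row 2: fits
  row 3: blocked -> lock at row 2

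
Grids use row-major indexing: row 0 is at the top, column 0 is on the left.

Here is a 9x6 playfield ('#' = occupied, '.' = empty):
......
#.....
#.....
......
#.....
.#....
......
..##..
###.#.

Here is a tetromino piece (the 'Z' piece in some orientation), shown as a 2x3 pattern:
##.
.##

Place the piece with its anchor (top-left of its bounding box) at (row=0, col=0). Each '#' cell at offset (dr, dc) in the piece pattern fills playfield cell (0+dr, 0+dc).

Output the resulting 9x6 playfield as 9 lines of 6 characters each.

Fill (0+0,0+0) = (0,0)
Fill (0+0,0+1) = (0,1)
Fill (0+1,0+1) = (1,1)
Fill (0+1,0+2) = (1,2)

Answer: ##....
###...
#.....
......
#.....
.#....
......
..##..
###.#.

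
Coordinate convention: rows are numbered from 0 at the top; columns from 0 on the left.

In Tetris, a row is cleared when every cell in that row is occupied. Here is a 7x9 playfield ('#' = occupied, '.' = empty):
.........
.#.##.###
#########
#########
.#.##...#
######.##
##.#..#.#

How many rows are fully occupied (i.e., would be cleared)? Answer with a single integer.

Answer: 2

Derivation:
Check each row:
  row 0: 9 empty cells -> not full
  row 1: 3 empty cells -> not full
  row 2: 0 empty cells -> FULL (clear)
  row 3: 0 empty cells -> FULL (clear)
  row 4: 5 empty cells -> not full
  row 5: 1 empty cell -> not full
  row 6: 4 empty cells -> not full
Total rows cleared: 2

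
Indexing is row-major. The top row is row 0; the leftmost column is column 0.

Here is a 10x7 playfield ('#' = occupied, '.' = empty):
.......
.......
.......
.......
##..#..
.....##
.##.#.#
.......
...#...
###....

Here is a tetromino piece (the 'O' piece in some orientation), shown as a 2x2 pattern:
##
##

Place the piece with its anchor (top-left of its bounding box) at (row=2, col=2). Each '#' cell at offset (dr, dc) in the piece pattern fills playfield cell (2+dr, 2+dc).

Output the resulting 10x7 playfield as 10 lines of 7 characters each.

Answer: .......
.......
..##...
..##...
##..#..
.....##
.##.#.#
.......
...#...
###....

Derivation:
Fill (2+0,2+0) = (2,2)
Fill (2+0,2+1) = (2,3)
Fill (2+1,2+0) = (3,2)
Fill (2+1,2+1) = (3,3)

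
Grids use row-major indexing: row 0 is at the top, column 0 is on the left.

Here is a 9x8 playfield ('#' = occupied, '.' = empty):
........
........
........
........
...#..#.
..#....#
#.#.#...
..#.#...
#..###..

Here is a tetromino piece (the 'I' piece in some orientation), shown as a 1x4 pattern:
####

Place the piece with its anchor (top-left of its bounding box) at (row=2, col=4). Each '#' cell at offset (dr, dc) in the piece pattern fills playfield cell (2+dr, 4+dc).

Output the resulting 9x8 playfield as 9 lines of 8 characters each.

Answer: ........
........
....####
........
...#..#.
..#....#
#.#.#...
..#.#...
#..###..

Derivation:
Fill (2+0,4+0) = (2,4)
Fill (2+0,4+1) = (2,5)
Fill (2+0,4+2) = (2,6)
Fill (2+0,4+3) = (2,7)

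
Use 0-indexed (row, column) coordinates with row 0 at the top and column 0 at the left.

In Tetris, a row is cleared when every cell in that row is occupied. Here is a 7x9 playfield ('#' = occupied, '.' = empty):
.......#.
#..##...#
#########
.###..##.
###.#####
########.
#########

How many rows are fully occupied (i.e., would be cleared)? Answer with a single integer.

Answer: 2

Derivation:
Check each row:
  row 0: 8 empty cells -> not full
  row 1: 5 empty cells -> not full
  row 2: 0 empty cells -> FULL (clear)
  row 3: 4 empty cells -> not full
  row 4: 1 empty cell -> not full
  row 5: 1 empty cell -> not full
  row 6: 0 empty cells -> FULL (clear)
Total rows cleared: 2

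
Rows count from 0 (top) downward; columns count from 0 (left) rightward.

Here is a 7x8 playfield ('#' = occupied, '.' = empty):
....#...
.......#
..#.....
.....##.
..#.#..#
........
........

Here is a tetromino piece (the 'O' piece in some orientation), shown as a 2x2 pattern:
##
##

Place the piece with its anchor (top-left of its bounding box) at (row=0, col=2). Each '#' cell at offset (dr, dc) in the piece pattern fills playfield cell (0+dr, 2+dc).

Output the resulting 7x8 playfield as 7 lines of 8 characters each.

Answer: ..###...
..##...#
..#.....
.....##.
..#.#..#
........
........

Derivation:
Fill (0+0,2+0) = (0,2)
Fill (0+0,2+1) = (0,3)
Fill (0+1,2+0) = (1,2)
Fill (0+1,2+1) = (1,3)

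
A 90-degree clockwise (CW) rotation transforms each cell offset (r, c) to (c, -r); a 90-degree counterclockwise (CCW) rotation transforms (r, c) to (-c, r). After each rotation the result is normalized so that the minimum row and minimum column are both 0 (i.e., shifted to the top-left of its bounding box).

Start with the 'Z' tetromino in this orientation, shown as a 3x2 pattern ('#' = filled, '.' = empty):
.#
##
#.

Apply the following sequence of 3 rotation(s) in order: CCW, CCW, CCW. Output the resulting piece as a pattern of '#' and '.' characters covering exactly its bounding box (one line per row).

Start:
.#
##
#.
After rotation 1 (CCW):
##.
.##
After rotation 2 (CCW):
.#
##
#.
After rotation 3 (CCW):
##.
.##

Answer: ##.
.##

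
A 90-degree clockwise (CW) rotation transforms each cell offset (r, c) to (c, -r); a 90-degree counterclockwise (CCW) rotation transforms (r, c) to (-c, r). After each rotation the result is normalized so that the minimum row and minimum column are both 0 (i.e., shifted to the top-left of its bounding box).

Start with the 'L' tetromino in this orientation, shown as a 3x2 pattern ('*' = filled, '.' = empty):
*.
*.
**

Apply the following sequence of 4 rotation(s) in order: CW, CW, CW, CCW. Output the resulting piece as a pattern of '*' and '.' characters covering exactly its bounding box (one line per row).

Answer: **
.*
.*

Derivation:
Start:
*.
*.
**
After rotation 1 (CW):
***
*..
After rotation 2 (CW):
**
.*
.*
After rotation 3 (CW):
..*
***
After rotation 4 (CCW):
**
.*
.*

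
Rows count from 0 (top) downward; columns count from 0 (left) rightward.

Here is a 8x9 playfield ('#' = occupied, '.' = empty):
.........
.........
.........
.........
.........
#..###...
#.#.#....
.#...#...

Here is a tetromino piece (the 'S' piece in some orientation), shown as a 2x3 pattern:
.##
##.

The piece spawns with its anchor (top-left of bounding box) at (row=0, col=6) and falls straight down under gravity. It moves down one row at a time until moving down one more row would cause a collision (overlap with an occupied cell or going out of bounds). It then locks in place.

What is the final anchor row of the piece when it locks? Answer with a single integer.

Spawn at (row=0, col=6). Try each row:
  row 0: fits
  row 1: fits
  row 2: fits
  row 3: fits
  row 4: fits
  row 5: fits
  row 6: fits
  row 7: blocked -> lock at row 6

Answer: 6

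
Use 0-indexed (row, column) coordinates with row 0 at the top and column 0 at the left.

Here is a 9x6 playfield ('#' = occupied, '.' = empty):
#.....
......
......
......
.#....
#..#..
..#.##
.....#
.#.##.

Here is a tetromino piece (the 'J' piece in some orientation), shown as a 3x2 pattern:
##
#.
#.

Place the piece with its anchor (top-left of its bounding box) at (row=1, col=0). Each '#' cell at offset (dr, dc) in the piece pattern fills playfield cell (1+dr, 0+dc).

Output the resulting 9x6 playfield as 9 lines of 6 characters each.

Answer: #.....
##....
#.....
#.....
.#....
#..#..
..#.##
.....#
.#.##.

Derivation:
Fill (1+0,0+0) = (1,0)
Fill (1+0,0+1) = (1,1)
Fill (1+1,0+0) = (2,0)
Fill (1+2,0+0) = (3,0)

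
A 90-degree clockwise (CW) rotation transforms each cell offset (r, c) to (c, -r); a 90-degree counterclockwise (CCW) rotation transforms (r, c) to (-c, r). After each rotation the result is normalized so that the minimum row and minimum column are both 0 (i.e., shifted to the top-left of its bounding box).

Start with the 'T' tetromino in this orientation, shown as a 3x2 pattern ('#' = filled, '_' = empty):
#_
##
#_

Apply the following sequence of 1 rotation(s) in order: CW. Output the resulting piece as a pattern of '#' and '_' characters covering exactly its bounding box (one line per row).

Answer: ###
_#_

Derivation:
Start:
#_
##
#_
After rotation 1 (CW):
###
_#_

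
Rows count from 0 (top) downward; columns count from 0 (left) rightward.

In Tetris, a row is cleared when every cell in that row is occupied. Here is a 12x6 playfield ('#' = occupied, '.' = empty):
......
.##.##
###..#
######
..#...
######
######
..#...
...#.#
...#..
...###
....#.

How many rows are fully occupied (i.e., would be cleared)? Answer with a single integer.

Check each row:
  row 0: 6 empty cells -> not full
  row 1: 2 empty cells -> not full
  row 2: 2 empty cells -> not full
  row 3: 0 empty cells -> FULL (clear)
  row 4: 5 empty cells -> not full
  row 5: 0 empty cells -> FULL (clear)
  row 6: 0 empty cells -> FULL (clear)
  row 7: 5 empty cells -> not full
  row 8: 4 empty cells -> not full
  row 9: 5 empty cells -> not full
  row 10: 3 empty cells -> not full
  row 11: 5 empty cells -> not full
Total rows cleared: 3

Answer: 3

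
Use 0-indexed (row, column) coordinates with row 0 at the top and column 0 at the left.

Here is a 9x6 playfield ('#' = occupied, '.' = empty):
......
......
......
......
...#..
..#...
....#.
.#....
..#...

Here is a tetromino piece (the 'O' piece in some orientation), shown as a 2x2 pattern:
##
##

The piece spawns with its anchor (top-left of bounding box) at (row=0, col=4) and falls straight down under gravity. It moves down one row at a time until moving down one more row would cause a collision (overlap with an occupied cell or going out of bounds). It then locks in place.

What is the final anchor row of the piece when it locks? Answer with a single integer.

Spawn at (row=0, col=4). Try each row:
  row 0: fits
  row 1: fits
  row 2: fits
  row 3: fits
  row 4: fits
  row 5: blocked -> lock at row 4

Answer: 4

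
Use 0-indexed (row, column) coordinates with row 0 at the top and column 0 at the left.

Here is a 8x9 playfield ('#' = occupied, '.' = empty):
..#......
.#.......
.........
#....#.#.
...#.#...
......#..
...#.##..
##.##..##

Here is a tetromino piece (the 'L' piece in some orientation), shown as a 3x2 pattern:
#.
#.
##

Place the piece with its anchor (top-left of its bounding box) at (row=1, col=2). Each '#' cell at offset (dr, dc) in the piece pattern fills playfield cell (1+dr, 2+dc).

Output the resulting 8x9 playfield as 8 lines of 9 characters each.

Fill (1+0,2+0) = (1,2)
Fill (1+1,2+0) = (2,2)
Fill (1+2,2+0) = (3,2)
Fill (1+2,2+1) = (3,3)

Answer: ..#......
.##......
..#......
#.##.#.#.
...#.#...
......#..
...#.##..
##.##..##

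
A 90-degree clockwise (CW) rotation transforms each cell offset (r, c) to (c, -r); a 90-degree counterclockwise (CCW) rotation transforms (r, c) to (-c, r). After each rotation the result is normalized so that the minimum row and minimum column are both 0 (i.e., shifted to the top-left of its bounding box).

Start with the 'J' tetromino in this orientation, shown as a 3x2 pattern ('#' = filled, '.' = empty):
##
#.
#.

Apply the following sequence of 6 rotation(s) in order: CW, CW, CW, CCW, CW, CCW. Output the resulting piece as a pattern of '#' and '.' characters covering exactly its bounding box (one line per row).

Answer: .#
.#
##

Derivation:
Start:
##
#.
#.
After rotation 1 (CW):
###
..#
After rotation 2 (CW):
.#
.#
##
After rotation 3 (CW):
#..
###
After rotation 4 (CCW):
.#
.#
##
After rotation 5 (CW):
#..
###
After rotation 6 (CCW):
.#
.#
##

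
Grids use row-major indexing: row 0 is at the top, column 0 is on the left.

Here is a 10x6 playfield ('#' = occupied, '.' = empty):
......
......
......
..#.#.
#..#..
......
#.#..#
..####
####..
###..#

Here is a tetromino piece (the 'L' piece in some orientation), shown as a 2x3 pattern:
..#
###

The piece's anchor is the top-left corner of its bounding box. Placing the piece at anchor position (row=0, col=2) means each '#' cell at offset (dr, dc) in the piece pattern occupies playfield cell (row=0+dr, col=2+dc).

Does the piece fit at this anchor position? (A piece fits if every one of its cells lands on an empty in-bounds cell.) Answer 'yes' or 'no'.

Answer: yes

Derivation:
Check each piece cell at anchor (0, 2):
  offset (0,2) -> (0,4): empty -> OK
  offset (1,0) -> (1,2): empty -> OK
  offset (1,1) -> (1,3): empty -> OK
  offset (1,2) -> (1,4): empty -> OK
All cells valid: yes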